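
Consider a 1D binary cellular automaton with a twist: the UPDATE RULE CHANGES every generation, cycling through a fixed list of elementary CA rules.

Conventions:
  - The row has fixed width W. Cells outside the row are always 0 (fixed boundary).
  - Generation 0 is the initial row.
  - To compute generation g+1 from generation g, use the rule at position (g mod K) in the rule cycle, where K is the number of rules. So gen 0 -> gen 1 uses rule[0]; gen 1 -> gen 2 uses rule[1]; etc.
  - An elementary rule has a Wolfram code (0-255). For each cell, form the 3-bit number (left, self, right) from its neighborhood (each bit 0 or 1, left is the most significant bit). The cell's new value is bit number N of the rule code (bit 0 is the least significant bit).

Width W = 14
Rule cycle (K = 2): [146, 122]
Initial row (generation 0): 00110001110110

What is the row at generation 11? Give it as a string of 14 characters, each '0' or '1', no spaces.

Answer: 00100010101101

Derivation:
Gen 0: 00110001110110
Gen 1 (rule 146): 01001010100001
Gen 2 (rule 122): 10110101010010
Gen 3 (rule 146): 00000000001101
Gen 4 (rule 122): 00000000011110
Gen 5 (rule 146): 00000000101101
Gen 6 (rule 122): 00000001011110
Gen 7 (rule 146): 00000010001101
Gen 8 (rule 122): 00000101011110
Gen 9 (rule 146): 00001000001101
Gen 10 (rule 122): 00010100011110
Gen 11 (rule 146): 00100010101101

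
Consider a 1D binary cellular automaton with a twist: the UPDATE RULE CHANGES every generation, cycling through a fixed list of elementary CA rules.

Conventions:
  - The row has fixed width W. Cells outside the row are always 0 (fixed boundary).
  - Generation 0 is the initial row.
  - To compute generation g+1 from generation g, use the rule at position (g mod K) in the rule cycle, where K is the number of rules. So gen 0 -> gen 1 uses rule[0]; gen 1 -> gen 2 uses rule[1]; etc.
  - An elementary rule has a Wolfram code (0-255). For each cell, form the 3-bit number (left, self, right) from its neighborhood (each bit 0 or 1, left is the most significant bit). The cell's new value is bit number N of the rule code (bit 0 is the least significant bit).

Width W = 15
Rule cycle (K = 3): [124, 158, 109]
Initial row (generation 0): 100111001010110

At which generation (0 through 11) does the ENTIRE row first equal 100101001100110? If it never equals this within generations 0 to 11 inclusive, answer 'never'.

Gen 0: 100111001010110
Gen 1 (rule 124): 110101101111111
Gen 2 (rule 158): 100101001111110
Gen 3 (rule 109): 100111001000010
Gen 4 (rule 124): 110101101100011
Gen 5 (rule 158): 100101001010110
Gen 6 (rule 109): 100111001111110
Gen 7 (rule 124): 110101101000011
Gen 8 (rule 158): 100101001100110
Gen 9 (rule 109): 100111001100110
Gen 10 (rule 124): 110101101110111
Gen 11 (rule 158): 100101001100110

Answer: 8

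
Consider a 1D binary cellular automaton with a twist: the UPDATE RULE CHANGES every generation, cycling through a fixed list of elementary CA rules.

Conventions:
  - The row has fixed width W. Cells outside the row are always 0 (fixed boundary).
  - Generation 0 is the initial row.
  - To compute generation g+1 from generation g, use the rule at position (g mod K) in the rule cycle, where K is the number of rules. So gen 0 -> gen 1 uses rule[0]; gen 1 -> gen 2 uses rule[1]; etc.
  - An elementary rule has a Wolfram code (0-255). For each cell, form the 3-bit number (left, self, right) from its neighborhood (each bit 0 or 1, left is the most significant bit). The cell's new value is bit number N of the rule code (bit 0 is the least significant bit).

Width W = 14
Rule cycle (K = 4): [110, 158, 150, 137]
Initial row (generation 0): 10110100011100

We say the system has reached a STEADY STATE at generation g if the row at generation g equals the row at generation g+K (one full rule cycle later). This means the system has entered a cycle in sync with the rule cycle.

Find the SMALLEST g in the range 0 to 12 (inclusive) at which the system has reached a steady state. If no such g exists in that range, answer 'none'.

Gen 0: 10110100011100
Gen 1 (rule 110): 11111100110100
Gen 2 (rule 158): 11111011100110
Gen 3 (rule 150): 01110001011001
Gen 4 (rule 137): 01100100010000
Gen 5 (rule 110): 11101100110000
Gen 6 (rule 158): 11001011101000
Gen 7 (rule 150): 00111001001100
Gen 8 (rule 137): 10110000001001
Gen 9 (rule 110): 11110000011011
Gen 10 (rule 158): 11101000110010
Gen 11 (rule 150): 01001101001111
Gen 12 (rule 137): 00001000001110
Gen 13 (rule 110): 00011000011010
Gen 14 (rule 158): 00110100110011
Gen 15 (rule 150): 01000111001100
Gen 16 (rule 137): 00010110001001

Answer: none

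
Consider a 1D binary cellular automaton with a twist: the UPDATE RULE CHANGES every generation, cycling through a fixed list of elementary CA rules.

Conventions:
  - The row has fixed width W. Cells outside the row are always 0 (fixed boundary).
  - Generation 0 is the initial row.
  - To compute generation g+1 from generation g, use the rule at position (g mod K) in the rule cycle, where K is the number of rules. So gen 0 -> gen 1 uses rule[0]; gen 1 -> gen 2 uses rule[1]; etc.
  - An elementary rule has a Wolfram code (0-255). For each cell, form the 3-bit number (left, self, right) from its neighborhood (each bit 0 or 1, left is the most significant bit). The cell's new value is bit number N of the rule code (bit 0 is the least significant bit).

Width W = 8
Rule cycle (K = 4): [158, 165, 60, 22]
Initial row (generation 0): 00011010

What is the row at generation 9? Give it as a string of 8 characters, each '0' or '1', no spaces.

Gen 0: 00011010
Gen 1 (rule 158): 00110011
Gen 2 (rule 165): 10000000
Gen 3 (rule 60): 11000000
Gen 4 (rule 22): 00100000
Gen 5 (rule 158): 01110000
Gen 6 (rule 165): 00100111
Gen 7 (rule 60): 00110100
Gen 8 (rule 22): 01000110
Gen 9 (rule 158): 11101101

Answer: 11101101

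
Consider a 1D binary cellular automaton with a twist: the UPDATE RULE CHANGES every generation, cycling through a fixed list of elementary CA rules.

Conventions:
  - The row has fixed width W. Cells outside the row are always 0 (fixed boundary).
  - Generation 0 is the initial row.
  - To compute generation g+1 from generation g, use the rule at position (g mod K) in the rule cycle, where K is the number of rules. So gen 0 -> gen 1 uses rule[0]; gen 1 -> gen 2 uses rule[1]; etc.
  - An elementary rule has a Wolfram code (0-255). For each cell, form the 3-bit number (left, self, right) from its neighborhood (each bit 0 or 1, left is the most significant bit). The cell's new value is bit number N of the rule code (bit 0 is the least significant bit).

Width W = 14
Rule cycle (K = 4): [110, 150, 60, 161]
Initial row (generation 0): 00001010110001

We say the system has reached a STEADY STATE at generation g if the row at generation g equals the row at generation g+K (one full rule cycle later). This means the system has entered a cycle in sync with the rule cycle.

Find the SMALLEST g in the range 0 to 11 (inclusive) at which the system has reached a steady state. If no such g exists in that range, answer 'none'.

Gen 0: 00001010110001
Gen 1 (rule 110): 00011111110011
Gen 2 (rule 150): 00101111101100
Gen 3 (rule 60): 00111000011010
Gen 4 (rule 161): 10010011000100
Gen 5 (rule 110): 10110111001100
Gen 6 (rule 150): 10000010110010
Gen 7 (rule 60): 11000011101011
Gen 8 (rule 161): 00011001010100
Gen 9 (rule 110): 00111011111100
Gen 10 (rule 150): 01010001111010
Gen 11 (rule 60): 01111001000111
Gen 12 (rule 161): 00110000010010
Gen 13 (rule 110): 01110000110110
Gen 14 (rule 150): 10101001000001
Gen 15 (rule 60): 11111101100001

Answer: none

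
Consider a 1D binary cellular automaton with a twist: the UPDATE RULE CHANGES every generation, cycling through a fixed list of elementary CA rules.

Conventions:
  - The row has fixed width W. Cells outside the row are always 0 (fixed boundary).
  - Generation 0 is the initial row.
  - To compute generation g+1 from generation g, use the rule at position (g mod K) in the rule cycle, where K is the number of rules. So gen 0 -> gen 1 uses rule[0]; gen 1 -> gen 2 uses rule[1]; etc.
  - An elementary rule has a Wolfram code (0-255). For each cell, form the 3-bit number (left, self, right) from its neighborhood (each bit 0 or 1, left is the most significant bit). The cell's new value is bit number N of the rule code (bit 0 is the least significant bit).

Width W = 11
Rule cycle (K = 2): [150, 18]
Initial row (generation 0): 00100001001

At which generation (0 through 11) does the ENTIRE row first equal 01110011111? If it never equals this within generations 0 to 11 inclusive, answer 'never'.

Answer: 1

Derivation:
Gen 0: 00100001001
Gen 1 (rule 150): 01110011111
Gen 2 (rule 18): 10001100000
Gen 3 (rule 150): 11010010000
Gen 4 (rule 18): 00001101000
Gen 5 (rule 150): 00010001100
Gen 6 (rule 18): 00101010010
Gen 7 (rule 150): 01101011111
Gen 8 (rule 18): 10000000000
Gen 9 (rule 150): 11000000000
Gen 10 (rule 18): 00100000000
Gen 11 (rule 150): 01110000000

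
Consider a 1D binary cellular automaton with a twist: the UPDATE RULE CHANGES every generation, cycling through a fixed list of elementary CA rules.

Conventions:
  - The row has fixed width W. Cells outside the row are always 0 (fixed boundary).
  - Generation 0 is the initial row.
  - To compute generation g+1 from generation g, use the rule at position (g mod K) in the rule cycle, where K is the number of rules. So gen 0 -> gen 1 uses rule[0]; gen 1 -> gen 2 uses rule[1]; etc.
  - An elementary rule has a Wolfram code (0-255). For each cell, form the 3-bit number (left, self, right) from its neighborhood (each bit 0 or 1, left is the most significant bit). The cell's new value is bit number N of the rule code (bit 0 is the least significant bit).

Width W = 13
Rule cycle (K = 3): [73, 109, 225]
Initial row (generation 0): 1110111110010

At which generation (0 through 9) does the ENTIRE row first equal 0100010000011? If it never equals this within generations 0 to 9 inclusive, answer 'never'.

Answer: 4

Derivation:
Gen 0: 1110111110010
Gen 1 (rule 73): 1010100010000
Gen 2 (rule 109): 1111101010111
Gen 3 (rule 225): 0111110101011
Gen 4 (rule 73): 0100010000011
Gen 5 (rule 109): 0101010111011
Gen 6 (rule 225): 0010101011101
Gen 7 (rule 73): 1000000010100
Gen 8 (rule 109): 1011111011101
Gen 9 (rule 225): 0101111101110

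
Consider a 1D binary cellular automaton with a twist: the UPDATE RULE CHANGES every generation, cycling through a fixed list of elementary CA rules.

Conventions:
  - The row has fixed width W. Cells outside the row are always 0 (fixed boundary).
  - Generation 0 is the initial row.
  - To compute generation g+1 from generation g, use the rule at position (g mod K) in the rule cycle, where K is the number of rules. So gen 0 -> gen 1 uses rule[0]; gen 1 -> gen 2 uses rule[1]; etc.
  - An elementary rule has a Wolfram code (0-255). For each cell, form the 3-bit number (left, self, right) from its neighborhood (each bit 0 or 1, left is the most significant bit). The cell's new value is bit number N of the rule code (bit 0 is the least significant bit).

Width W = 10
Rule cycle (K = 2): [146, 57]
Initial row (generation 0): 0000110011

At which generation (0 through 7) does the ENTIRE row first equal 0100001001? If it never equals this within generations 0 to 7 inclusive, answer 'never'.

Gen 0: 0000110011
Gen 1 (rule 146): 0001001100
Gen 2 (rule 57): 1100101011
Gen 3 (rule 146): 0011000000
Gen 4 (rule 57): 1010111111
Gen 5 (rule 146): 0000011110
Gen 6 (rule 57): 1111010001
Gen 7 (rule 146): 0110001010

Answer: never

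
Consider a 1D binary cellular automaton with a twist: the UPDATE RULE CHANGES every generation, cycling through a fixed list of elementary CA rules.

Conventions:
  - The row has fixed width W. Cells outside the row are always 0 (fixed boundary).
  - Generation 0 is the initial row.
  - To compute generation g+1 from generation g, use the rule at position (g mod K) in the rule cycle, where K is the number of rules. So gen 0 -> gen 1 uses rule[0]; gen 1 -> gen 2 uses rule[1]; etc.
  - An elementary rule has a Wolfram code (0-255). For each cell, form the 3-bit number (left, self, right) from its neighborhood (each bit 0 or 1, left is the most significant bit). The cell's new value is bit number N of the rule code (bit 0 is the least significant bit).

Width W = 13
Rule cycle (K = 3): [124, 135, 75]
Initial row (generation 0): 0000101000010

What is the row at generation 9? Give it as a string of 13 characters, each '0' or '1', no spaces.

Answer: 0011011110101

Derivation:
Gen 0: 0000101000010
Gen 1 (rule 124): 0000111100011
Gen 2 (rule 135): 1111011001100
Gen 3 (rule 75): 1001011011101
Gen 4 (rule 124): 1101111110111
Gen 5 (rule 135): 0000111100010
Gen 6 (rule 75): 1111100101100
Gen 7 (rule 124): 1000110111110
Gen 8 (rule 135): 1011000011100
Gen 9 (rule 75): 0011011110101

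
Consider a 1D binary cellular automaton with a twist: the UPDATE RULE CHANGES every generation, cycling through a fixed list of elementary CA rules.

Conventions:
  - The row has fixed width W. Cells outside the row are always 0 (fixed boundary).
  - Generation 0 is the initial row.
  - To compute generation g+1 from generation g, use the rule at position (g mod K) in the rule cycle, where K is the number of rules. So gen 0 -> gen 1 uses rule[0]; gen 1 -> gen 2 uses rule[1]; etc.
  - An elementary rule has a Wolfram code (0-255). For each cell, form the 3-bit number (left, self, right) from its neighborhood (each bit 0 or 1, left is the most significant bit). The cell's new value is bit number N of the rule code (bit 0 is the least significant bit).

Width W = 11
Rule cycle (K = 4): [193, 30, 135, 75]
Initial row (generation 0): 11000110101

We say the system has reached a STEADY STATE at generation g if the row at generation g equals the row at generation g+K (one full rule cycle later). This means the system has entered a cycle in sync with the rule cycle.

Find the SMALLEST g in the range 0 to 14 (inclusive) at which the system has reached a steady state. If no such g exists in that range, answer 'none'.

Answer: 12

Derivation:
Gen 0: 11000110101
Gen 1 (rule 193): 01010010000
Gen 2 (rule 30): 11011111000
Gen 3 (rule 135): 00001110011
Gen 4 (rule 75): 11111010111
Gen 5 (rule 193): 01111000011
Gen 6 (rule 30): 11000100110
Gen 7 (rule 135): 00011101000
Gen 8 (rule 75): 11110100011
Gen 9 (rule 193): 01110001001
Gen 10 (rule 30): 11001011111
Gen 11 (rule 135): 00011001110
Gen 12 (rule 75): 11111011010
Gen 13 (rule 193): 01111001000
Gen 14 (rule 30): 11000111100
Gen 15 (rule 135): 00011011001
Gen 16 (rule 75): 11111011010
Gen 17 (rule 193): 01111001000
Gen 18 (rule 30): 11000111100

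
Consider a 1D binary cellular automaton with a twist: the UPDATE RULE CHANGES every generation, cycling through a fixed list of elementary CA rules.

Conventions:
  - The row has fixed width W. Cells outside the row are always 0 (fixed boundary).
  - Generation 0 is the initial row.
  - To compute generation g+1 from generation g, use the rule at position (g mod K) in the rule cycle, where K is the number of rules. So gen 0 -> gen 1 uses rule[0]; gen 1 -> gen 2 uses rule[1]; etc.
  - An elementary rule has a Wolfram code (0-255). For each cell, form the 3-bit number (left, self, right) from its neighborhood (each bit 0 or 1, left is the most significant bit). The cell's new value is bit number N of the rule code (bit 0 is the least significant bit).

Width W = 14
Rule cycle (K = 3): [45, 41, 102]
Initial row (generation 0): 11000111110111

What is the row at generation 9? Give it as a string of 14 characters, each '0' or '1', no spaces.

Answer: 01111101110000

Derivation:
Gen 0: 11000111110111
Gen 1 (rule 45): 10010100001100
Gen 2 (rule 41): 00001001101001
Gen 3 (rule 102): 00011010111011
Gen 4 (rule 45): 11010111100110
Gen 5 (rule 41): 10101100000100
Gen 6 (rule 102): 11110100001100
Gen 7 (rule 45): 10001101101001
Gen 8 (rule 41): 00101011010000
Gen 9 (rule 102): 01111101110000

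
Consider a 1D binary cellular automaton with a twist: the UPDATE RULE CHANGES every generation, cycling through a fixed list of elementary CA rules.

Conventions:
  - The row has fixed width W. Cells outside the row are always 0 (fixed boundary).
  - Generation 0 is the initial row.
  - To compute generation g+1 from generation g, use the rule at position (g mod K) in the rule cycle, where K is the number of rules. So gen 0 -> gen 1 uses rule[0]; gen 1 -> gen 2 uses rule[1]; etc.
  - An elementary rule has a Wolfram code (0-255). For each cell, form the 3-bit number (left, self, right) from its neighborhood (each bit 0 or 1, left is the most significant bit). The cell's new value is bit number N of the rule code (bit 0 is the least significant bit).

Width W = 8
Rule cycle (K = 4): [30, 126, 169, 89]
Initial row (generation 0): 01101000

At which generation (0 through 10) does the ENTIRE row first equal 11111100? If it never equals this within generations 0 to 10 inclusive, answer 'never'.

Answer: 3

Derivation:
Gen 0: 01101000
Gen 1 (rule 30): 11001100
Gen 2 (rule 126): 11111110
Gen 3 (rule 169): 11111100
Gen 4 (rule 89): 10000111
Gen 5 (rule 30): 11001100
Gen 6 (rule 126): 11111110
Gen 7 (rule 169): 11111100
Gen 8 (rule 89): 10000111
Gen 9 (rule 30): 11001100
Gen 10 (rule 126): 11111110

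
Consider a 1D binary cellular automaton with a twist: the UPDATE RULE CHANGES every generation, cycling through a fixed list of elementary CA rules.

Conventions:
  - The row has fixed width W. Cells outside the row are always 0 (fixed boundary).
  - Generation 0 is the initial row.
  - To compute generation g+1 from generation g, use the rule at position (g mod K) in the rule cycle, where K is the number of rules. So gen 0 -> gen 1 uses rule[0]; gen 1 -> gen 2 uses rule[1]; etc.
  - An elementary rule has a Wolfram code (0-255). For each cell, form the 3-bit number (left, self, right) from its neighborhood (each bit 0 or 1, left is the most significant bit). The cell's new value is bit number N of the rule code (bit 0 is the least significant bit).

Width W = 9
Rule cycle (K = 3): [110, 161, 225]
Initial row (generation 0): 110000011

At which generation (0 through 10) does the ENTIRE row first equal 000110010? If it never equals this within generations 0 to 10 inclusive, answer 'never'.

Gen 0: 110000011
Gen 1 (rule 110): 110000111
Gen 2 (rule 161): 000110010
Gen 3 (rule 225): 110010000
Gen 4 (rule 110): 110110000
Gen 5 (rule 161): 001000111
Gen 6 (rule 225): 100010011
Gen 7 (rule 110): 100110111
Gen 8 (rule 161): 000001010
Gen 9 (rule 225): 111100100
Gen 10 (rule 110): 100101100

Answer: 2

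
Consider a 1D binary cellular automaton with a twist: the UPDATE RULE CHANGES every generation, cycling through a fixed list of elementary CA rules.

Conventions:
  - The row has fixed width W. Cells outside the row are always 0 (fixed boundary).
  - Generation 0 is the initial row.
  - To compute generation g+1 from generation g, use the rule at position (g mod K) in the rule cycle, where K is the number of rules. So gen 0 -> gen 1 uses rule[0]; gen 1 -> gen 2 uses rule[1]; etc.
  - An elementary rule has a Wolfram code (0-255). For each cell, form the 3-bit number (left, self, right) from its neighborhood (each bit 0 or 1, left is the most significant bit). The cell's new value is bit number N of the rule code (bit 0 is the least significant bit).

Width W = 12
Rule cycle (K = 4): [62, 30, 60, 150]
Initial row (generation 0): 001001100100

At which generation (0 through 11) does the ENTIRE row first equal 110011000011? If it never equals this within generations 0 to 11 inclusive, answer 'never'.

Answer: 7

Derivation:
Gen 0: 001001100100
Gen 1 (rule 62): 011111011110
Gen 2 (rule 30): 110000010001
Gen 3 (rule 60): 101000011001
Gen 4 (rule 150): 101100100111
Gen 5 (rule 62): 111011111100
Gen 6 (rule 30): 100010000010
Gen 7 (rule 60): 110011000011
Gen 8 (rule 150): 001100100100
Gen 9 (rule 62): 011011111110
Gen 10 (rule 30): 110010000001
Gen 11 (rule 60): 101011000001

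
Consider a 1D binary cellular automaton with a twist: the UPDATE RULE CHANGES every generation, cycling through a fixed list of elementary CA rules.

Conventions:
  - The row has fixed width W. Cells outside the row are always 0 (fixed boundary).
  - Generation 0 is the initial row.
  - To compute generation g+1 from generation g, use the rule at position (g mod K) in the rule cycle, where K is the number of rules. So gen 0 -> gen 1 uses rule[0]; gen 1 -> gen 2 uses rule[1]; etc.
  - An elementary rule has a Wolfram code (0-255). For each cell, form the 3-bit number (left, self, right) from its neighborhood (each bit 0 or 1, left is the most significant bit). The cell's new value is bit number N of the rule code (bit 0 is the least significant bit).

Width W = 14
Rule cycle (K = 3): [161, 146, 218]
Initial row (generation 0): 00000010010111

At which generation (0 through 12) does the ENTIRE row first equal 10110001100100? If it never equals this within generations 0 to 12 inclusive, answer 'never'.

Gen 0: 00000010010111
Gen 1 (rule 161): 11111000001010
Gen 2 (rule 146): 01110100010001
Gen 3 (rule 218): 11110010101010
Gen 4 (rule 161): 01100001010100
Gen 5 (rule 146): 10010010000010
Gen 6 (rule 218): 01101101000101
Gen 7 (rule 161): 00010010010010
Gen 8 (rule 146): 00101101101101
Gen 9 (rule 218): 01001101101100
Gen 10 (rule 161): 00000010010001
Gen 11 (rule 146): 00000101101010
Gen 12 (rule 218): 00001001100001

Answer: never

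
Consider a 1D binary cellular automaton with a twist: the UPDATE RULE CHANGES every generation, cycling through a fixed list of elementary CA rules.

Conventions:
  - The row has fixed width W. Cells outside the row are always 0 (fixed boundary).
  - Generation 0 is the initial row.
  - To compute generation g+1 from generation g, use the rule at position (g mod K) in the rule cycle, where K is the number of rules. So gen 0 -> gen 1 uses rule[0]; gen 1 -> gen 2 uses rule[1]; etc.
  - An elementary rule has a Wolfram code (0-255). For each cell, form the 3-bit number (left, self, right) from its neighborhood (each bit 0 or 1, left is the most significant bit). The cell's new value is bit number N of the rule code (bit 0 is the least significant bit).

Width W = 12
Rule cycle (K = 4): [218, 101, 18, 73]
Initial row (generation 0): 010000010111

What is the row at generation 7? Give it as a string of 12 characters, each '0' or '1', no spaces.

Gen 0: 010000010111
Gen 1 (rule 218): 101000100111
Gen 2 (rule 101): 111010100001
Gen 3 (rule 18): 000000010010
Gen 4 (rule 73): 111111000000
Gen 5 (rule 218): 111111100000
Gen 6 (rule 101): 000000101111
Gen 7 (rule 18): 000001000000

Answer: 000001000000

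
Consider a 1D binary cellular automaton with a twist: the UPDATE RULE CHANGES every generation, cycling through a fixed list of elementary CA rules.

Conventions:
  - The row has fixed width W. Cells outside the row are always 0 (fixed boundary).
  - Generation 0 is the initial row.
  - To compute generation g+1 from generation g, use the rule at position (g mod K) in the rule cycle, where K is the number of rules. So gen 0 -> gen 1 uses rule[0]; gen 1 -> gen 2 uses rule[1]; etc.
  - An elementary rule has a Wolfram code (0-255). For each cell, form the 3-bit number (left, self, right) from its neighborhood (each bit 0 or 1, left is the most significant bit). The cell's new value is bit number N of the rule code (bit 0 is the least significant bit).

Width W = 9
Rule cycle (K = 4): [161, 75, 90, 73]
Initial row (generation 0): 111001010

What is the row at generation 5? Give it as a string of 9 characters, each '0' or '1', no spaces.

Gen 0: 111001010
Gen 1 (rule 161): 010000100
Gen 2 (rule 75): 100111001
Gen 3 (rule 90): 011101110
Gen 4 (rule 73): 010101010
Gen 5 (rule 161): 001010100

Answer: 001010100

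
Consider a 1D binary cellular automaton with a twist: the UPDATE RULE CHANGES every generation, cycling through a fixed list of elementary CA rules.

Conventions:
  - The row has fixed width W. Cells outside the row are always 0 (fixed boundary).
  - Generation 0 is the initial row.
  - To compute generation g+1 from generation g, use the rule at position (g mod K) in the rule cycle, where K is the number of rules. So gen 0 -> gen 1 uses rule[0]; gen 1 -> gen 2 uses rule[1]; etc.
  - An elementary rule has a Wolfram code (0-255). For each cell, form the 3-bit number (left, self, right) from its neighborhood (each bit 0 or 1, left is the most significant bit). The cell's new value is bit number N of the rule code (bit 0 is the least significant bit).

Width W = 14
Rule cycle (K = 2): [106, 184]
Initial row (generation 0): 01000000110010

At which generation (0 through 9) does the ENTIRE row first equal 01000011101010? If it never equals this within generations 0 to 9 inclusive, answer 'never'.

Answer: 4

Derivation:
Gen 0: 01000000110010
Gen 1 (rule 106): 10000001110100
Gen 2 (rule 184): 01000001101010
Gen 3 (rule 106): 10000011110100
Gen 4 (rule 184): 01000011101010
Gen 5 (rule 106): 10000110110100
Gen 6 (rule 184): 01000101101010
Gen 7 (rule 106): 10001011110100
Gen 8 (rule 184): 01000111101010
Gen 9 (rule 106): 10001100110100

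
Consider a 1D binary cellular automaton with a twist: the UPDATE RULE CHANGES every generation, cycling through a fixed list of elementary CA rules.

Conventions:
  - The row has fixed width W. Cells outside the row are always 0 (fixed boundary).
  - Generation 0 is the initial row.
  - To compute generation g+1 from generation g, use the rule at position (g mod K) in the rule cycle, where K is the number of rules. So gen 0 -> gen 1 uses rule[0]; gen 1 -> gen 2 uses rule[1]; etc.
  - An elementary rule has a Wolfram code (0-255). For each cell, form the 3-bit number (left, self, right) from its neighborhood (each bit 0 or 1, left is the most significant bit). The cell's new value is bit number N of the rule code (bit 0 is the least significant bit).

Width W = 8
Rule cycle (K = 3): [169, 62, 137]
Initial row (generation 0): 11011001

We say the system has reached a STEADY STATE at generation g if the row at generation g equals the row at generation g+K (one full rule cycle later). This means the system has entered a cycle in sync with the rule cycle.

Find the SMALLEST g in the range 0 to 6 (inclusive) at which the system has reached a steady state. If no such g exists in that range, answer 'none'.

Answer: none

Derivation:
Gen 0: 11011001
Gen 1 (rule 169): 10110000
Gen 2 (rule 62): 11101000
Gen 3 (rule 137): 11000011
Gen 4 (rule 169): 10011010
Gen 5 (rule 62): 11110111
Gen 6 (rule 137): 11100110
Gen 7 (rule 169): 11000100
Gen 8 (rule 62): 10101110
Gen 9 (rule 137): 00001100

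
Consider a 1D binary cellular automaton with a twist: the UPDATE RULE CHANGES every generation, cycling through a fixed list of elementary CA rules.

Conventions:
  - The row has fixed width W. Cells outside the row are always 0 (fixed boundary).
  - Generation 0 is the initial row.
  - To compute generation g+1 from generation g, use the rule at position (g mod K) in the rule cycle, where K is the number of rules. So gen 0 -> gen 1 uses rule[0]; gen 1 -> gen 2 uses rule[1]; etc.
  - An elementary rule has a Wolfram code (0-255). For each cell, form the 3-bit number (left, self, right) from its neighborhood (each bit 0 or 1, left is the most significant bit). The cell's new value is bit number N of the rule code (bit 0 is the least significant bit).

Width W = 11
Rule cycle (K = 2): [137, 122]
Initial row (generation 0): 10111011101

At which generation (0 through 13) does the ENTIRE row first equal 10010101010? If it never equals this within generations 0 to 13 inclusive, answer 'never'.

Answer: never

Derivation:
Gen 0: 10111011101
Gen 1 (rule 137): 00110011000
Gen 2 (rule 122): 01111111100
Gen 3 (rule 137): 01111111001
Gen 4 (rule 122): 11000001110
Gen 5 (rule 137): 10011101100
Gen 6 (rule 122): 01110111110
Gen 7 (rule 137): 01100111100
Gen 8 (rule 122): 11111100110
Gen 9 (rule 137): 11111000100
Gen 10 (rule 122): 10001101010
Gen 11 (rule 137): 00101000000
Gen 12 (rule 122): 01010100000
Gen 13 (rule 137): 00000001111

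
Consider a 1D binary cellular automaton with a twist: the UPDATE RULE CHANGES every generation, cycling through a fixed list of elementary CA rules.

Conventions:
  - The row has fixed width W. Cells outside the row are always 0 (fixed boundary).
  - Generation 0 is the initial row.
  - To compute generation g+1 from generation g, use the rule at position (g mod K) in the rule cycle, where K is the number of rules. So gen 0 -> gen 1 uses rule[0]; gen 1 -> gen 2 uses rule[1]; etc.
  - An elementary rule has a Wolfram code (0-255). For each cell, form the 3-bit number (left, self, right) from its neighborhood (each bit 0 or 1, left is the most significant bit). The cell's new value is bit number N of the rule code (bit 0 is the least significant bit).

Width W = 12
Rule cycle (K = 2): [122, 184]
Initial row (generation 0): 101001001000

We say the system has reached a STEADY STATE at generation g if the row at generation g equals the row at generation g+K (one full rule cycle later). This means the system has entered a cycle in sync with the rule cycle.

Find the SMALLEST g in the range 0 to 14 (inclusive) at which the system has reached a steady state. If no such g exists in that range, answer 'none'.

Answer: 7

Derivation:
Gen 0: 101001001000
Gen 1 (rule 122): 010110110100
Gen 2 (rule 184): 001101101010
Gen 3 (rule 122): 011111110101
Gen 4 (rule 184): 011111101010
Gen 5 (rule 122): 110000110101
Gen 6 (rule 184): 101000101010
Gen 7 (rule 122): 010101010101
Gen 8 (rule 184): 001010101010
Gen 9 (rule 122): 010101010101
Gen 10 (rule 184): 001010101010
Gen 11 (rule 122): 010101010101
Gen 12 (rule 184): 001010101010
Gen 13 (rule 122): 010101010101
Gen 14 (rule 184): 001010101010
Gen 15 (rule 122): 010101010101
Gen 16 (rule 184): 001010101010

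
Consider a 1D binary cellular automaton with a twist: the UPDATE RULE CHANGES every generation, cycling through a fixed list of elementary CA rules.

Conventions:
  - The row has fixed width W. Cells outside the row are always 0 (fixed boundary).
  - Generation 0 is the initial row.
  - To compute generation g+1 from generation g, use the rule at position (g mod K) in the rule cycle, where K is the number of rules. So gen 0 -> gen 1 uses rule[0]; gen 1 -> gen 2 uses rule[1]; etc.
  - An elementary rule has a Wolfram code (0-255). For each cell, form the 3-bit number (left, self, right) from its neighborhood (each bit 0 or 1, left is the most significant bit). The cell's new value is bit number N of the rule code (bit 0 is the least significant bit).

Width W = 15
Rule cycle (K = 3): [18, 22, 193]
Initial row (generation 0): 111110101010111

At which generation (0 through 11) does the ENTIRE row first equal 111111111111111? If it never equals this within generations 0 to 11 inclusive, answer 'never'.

Answer: 3

Derivation:
Gen 0: 111110101010111
Gen 1 (rule 18): 000000000000000
Gen 2 (rule 22): 000000000000000
Gen 3 (rule 193): 111111111111111
Gen 4 (rule 18): 000000000000000
Gen 5 (rule 22): 000000000000000
Gen 6 (rule 193): 111111111111111
Gen 7 (rule 18): 000000000000000
Gen 8 (rule 22): 000000000000000
Gen 9 (rule 193): 111111111111111
Gen 10 (rule 18): 000000000000000
Gen 11 (rule 22): 000000000000000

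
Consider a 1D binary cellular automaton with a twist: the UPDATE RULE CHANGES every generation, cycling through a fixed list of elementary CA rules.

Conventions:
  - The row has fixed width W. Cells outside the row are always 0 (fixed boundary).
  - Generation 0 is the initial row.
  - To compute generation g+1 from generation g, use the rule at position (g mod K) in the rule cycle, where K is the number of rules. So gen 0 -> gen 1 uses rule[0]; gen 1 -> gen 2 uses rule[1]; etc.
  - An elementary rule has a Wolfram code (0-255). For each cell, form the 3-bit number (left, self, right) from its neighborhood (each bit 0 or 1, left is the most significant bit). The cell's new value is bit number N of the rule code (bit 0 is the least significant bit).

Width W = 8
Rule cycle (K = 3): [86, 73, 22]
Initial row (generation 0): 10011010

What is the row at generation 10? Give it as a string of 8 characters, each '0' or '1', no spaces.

Answer: 00101001

Derivation:
Gen 0: 10011010
Gen 1 (rule 86): 11101011
Gen 2 (rule 73): 10100011
Gen 3 (rule 22): 10110100
Gen 4 (rule 86): 10010110
Gen 5 (rule 73): 00000110
Gen 6 (rule 22): 00001001
Gen 7 (rule 86): 00011111
Gen 8 (rule 73): 11010001
Gen 9 (rule 22): 00011011
Gen 10 (rule 86): 00101001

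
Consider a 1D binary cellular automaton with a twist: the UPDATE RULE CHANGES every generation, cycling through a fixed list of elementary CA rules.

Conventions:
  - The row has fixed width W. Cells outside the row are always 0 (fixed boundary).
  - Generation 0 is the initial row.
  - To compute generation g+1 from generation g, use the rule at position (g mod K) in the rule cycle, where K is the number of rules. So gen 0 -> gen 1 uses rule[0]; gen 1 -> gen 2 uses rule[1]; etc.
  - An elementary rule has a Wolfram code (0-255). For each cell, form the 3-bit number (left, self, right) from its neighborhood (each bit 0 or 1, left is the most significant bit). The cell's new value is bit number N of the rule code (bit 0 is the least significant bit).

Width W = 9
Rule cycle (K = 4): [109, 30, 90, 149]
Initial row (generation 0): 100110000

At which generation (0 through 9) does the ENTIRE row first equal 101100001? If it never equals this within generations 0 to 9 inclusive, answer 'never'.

Gen 0: 100110000
Gen 1 (rule 109): 100110111
Gen 2 (rule 30): 111100100
Gen 3 (rule 90): 100111010
Gen 4 (rule 149): 110010011
Gen 5 (rule 109): 110010011
Gen 6 (rule 30): 101111110
Gen 7 (rule 90): 001000011
Gen 8 (rule 149): 101111000
Gen 9 (rule 109): 111001011

Answer: never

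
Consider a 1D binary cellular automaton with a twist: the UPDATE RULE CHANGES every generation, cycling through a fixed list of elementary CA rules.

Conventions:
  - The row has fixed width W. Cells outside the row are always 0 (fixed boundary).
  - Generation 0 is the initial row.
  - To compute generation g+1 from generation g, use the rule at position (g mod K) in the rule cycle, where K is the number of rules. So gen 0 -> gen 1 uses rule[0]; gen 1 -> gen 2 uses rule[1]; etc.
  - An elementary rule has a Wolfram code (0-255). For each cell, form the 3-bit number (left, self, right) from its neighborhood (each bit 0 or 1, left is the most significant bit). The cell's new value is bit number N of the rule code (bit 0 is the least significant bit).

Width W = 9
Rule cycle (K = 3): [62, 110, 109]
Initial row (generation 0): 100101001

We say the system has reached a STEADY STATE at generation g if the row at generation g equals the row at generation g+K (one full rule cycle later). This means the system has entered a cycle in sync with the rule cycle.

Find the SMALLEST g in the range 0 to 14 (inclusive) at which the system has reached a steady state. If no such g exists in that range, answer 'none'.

Answer: 13

Derivation:
Gen 0: 100101001
Gen 1 (rule 62): 111111111
Gen 2 (rule 110): 100000001
Gen 3 (rule 109): 101111101
Gen 4 (rule 62): 111000011
Gen 5 (rule 110): 101000111
Gen 6 (rule 109): 111010101
Gen 7 (rule 62): 100111111
Gen 8 (rule 110): 101100001
Gen 9 (rule 109): 111101101
Gen 10 (rule 62): 100011011
Gen 11 (rule 110): 100111111
Gen 12 (rule 109): 100100001
Gen 13 (rule 62): 111110011
Gen 14 (rule 110): 100010111
Gen 15 (rule 109): 101011101
Gen 16 (rule 62): 111110011
Gen 17 (rule 110): 100010111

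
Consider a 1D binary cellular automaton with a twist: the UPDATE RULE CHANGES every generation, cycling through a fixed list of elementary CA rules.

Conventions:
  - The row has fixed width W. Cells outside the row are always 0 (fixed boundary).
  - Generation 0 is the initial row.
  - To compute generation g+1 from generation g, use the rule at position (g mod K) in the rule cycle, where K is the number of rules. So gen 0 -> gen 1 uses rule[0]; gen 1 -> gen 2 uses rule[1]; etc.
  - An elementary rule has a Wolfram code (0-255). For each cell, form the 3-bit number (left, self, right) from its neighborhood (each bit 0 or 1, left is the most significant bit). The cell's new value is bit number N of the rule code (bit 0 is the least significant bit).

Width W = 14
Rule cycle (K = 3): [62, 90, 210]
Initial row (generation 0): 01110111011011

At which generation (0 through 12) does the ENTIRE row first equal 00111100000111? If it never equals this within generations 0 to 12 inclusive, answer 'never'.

Gen 0: 01110111011011
Gen 1 (rule 62): 11001100110110
Gen 2 (rule 90): 11111111110111
Gen 3 (rule 210): 01111111110011
Gen 4 (rule 62): 11000000001110
Gen 5 (rule 90): 11100000011011
Gen 6 (rule 210): 01110000101001
Gen 7 (rule 62): 11001001111111
Gen 8 (rule 90): 11110111000001
Gen 9 (rule 210): 01110011100010
Gen 10 (rule 62): 11001110010111
Gen 11 (rule 90): 11111011100101
Gen 12 (rule 210): 01111001111000

Answer: never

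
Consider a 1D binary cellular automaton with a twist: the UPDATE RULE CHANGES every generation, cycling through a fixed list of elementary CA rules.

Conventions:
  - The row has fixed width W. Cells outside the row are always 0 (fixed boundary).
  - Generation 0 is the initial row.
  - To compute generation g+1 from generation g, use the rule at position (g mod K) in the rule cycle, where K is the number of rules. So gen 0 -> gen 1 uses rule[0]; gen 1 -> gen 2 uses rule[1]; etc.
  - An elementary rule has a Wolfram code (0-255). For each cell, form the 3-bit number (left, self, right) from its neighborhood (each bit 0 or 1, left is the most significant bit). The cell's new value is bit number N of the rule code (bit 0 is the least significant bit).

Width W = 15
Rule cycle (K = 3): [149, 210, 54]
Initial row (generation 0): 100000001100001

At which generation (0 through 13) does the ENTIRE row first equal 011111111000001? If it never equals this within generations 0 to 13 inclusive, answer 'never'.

Answer: 5

Derivation:
Gen 0: 100000001100001
Gen 1 (rule 149): 111111100011101
Gen 2 (rule 210): 011111110101100
Gen 3 (rule 54): 100000001110010
Gen 4 (rule 149): 111111100101011
Gen 5 (rule 210): 011111111000001
Gen 6 (rule 54): 100000000100011
Gen 7 (rule 149): 111111110111000
Gen 8 (rule 210): 011111110011100
Gen 9 (rule 54): 100000001100010
Gen 10 (rule 149): 111111100011011
Gen 11 (rule 210): 011111110101001
Gen 12 (rule 54): 100000001111111
Gen 13 (rule 149): 111111100111110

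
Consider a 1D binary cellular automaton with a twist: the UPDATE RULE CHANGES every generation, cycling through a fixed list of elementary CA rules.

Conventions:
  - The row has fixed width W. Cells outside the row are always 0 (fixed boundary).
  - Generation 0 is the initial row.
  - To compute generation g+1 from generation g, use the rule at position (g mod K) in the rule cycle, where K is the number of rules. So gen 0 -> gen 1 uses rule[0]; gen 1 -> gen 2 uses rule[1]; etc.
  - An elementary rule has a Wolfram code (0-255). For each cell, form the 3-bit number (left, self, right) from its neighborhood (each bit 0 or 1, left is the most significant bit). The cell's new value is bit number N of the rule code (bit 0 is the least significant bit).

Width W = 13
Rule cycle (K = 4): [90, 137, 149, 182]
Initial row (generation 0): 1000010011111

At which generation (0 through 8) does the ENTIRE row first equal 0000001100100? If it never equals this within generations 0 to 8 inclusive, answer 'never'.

Gen 0: 1000010011111
Gen 1 (rule 90): 0100101110001
Gen 2 (rule 137): 0000001100100
Gen 3 (rule 149): 1111100010111
Gen 4 (rule 182): 0111010111010
Gen 5 (rule 90): 1101000101001
Gen 6 (rule 137): 1000010000000
Gen 7 (rule 149): 1111011111111
Gen 8 (rule 182): 0110101111110

Answer: 2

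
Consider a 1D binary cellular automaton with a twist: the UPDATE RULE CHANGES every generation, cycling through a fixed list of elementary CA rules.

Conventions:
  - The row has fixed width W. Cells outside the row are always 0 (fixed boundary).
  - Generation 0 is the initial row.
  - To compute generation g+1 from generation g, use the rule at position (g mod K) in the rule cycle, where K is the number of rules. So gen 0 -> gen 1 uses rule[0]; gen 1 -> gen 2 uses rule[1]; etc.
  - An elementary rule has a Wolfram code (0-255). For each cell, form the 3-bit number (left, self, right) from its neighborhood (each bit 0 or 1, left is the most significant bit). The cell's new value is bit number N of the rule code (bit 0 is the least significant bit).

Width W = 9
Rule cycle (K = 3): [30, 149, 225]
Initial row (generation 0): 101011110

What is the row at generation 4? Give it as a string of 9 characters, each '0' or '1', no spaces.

Gen 0: 101011110
Gen 1 (rule 30): 101010001
Gen 2 (rule 149): 101011101
Gen 3 (rule 225): 010101110
Gen 4 (rule 30): 110101001

Answer: 110101001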